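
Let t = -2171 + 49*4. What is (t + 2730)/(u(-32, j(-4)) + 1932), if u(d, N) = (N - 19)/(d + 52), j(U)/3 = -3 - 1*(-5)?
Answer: 15100/38627 ≈ 0.39092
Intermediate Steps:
j(U) = 6 (j(U) = 3*(-3 - 1*(-5)) = 3*(-3 + 5) = 3*2 = 6)
u(d, N) = (-19 + N)/(52 + d)
t = -1975 (t = -2171 + 196 = -1975)
(t + 2730)/(u(-32, j(-4)) + 1932) = (-1975 + 2730)/((-19 + 6)/(52 - 32) + 1932) = 755/(-13/20 + 1932) = 755/(38627/20) = 755*(20/38627) = 15100/38627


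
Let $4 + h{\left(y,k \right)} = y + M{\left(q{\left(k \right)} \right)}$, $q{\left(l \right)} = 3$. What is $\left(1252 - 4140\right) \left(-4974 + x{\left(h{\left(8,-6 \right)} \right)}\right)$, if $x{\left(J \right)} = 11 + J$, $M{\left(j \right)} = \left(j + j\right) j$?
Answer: $14269608$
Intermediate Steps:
$M{\left(j \right)} = 2 j^{2}$ ($M{\left(j \right)} = 2 j j = 2 j^{2}$)
$h{\left(y,k \right)} = 14 + y$ ($h{\left(y,k \right)} = -4 + \left(y + 2 \cdot 3^{2}\right) = -4 + \left(y + 2 \cdot 9\right) = -4 + \left(y + 18\right) = -4 + \left(18 + y\right) = 14 + y$)
$\left(1252 - 4140\right) \left(-4974 + x{\left(h{\left(8,-6 \right)} \right)}\right) = \left(1252 - 4140\right) \left(-4974 + \left(11 + \left(14 + 8\right)\right)\right) = - 2888 \left(-4974 + \left(11 + 22\right)\right) = - 2888 \left(-4974 + 33\right) = \left(-2888\right) \left(-4941\right) = 14269608$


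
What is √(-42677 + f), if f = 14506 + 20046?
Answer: 25*I*√13 ≈ 90.139*I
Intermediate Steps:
f = 34552
√(-42677 + f) = √(-42677 + 34552) = √(-8125) = 25*I*√13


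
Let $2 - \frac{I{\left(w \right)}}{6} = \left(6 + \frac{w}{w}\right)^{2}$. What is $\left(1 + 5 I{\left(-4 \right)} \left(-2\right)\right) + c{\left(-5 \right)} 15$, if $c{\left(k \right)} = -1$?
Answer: $2806$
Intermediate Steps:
$I{\left(w \right)} = -282$ ($I{\left(w \right)} = 12 - 6 \left(6 + \frac{w}{w}\right)^{2} = 12 - 6 \left(6 + 1\right)^{2} = 12 - 6 \cdot 7^{2} = 12 - 294 = -282$)
$\left(1 + 5 I{\left(-4 \right)} \left(-2\right)\right) + c{\left(-5 \right)} 15 = \left(1 + 5 \left(\left(-282\right) \left(-2\right)\right)\right) - 15 = \left(1 + 5 \cdot 564\right) - 15 = \left(1 + 2820\right) - 15 = 2821 - 15 = 2806$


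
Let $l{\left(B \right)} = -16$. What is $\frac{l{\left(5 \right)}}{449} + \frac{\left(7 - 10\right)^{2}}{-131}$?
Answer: $- \frac{6137}{58819} \approx -0.10434$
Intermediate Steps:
$\frac{l{\left(5 \right)}}{449} + \frac{\left(7 - 10\right)^{2}}{-131} = - \frac{16}{449} + \frac{\left(7 - 10\right)^{2}}{-131} = \left(-16\right) \frac{1}{449} + \left(-3\right)^{2} \left(- \frac{1}{131}\right) = - \frac{16}{449} + 9 \left(- \frac{1}{131}\right) = - \frac{16}{449} - \frac{9}{131} = - \frac{6137}{58819}$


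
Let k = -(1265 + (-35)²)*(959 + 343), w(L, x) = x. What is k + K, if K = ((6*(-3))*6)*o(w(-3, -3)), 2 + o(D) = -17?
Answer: -3239928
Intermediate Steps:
o(D) = -19 (o(D) = -2 - 17 = -19)
k = -3241980 (k = -(1265 + 1225)*1302 = -2490*1302 = -1*3241980 = -3241980)
K = 2052 (K = ((6*(-3))*6)*(-19) = -18*6*(-19) = -108*(-19) = 2052)
k + K = -3241980 + 2052 = -3239928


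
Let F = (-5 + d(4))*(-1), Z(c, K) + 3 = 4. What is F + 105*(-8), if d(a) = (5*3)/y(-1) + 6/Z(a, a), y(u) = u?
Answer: -826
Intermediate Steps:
Z(c, K) = 1 (Z(c, K) = -3 + 4 = 1)
d(a) = -9 (d(a) = (5*3)/(-1) + 6/1 = 15*(-1) + 6*1 = -15 + 6 = -9)
F = 14 (F = (-5 - 9)*(-1) = -14*(-1) = 14)
F + 105*(-8) = 14 + 105*(-8) = 14 - 840 = -826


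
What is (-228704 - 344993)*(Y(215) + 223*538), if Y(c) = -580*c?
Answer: 2711292022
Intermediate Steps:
(-228704 - 344993)*(Y(215) + 223*538) = (-228704 - 344993)*(-580*215 + 223*538) = -573697*(-124700 + 119974) = -573697*(-4726) = 2711292022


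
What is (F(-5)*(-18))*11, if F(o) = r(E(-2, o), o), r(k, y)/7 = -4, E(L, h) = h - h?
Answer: 5544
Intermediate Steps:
E(L, h) = 0
r(k, y) = -28 (r(k, y) = 7*(-4) = -28)
F(o) = -28
(F(-5)*(-18))*11 = -28*(-18)*11 = 504*11 = 5544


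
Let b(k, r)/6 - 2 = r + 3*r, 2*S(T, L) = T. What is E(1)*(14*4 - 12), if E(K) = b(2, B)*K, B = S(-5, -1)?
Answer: -2112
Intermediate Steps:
S(T, L) = T/2
B = -5/2 (B = (½)*(-5) = -5/2 ≈ -2.5000)
b(k, r) = 12 + 24*r (b(k, r) = 12 + 6*(r + 3*r) = 12 + 6*(4*r) = 12 + 24*r)
E(K) = -48*K (E(K) = (12 + 24*(-5/2))*K = (12 - 60)*K = -48*K)
E(1)*(14*4 - 12) = (-48*1)*(14*4 - 12) = -48*(56 - 12) = -48*44 = -2112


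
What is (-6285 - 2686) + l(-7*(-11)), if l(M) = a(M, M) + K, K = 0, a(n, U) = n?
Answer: -8894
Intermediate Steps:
l(M) = M (l(M) = M + 0 = M)
(-6285 - 2686) + l(-7*(-11)) = (-6285 - 2686) - 7*(-11) = -8971 + 77 = -8894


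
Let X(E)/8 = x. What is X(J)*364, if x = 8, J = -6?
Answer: 23296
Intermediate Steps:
X(E) = 64 (X(E) = 8*8 = 64)
X(J)*364 = 64*364 = 23296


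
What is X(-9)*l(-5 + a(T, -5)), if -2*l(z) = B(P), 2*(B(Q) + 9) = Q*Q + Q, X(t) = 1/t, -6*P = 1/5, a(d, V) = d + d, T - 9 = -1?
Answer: -16229/32400 ≈ -0.50089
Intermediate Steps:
T = 8 (T = 9 - 1 = 8)
a(d, V) = 2*d
P = -1/30 (P = -1/(6*5) = -⅙*⅕ = -1/30 ≈ -0.033333)
X(t) = 1/t
B(Q) = -9 + Q/2 + Q²/2 (B(Q) = -9 + (Q*Q + Q)/2 = -9 + (Q² + Q)/2 = -9 + (Q + Q²)/2 = -9 + (Q/2 + Q²/2) = -9 + Q/2 + Q²/2)
l(z) = 16229/3600 (l(z) = -(-9 + (½)*(-1/30) + (-1/30)²/2)/2 = -(-9 - 1/60 + (½)*(1/900))/2 = -(-9 - 1/60 + 1/1800)/2 = -½*(-16229/1800) = 16229/3600)
X(-9)*l(-5 + a(T, -5)) = (16229/3600)/(-9) = -⅑*16229/3600 = -16229/32400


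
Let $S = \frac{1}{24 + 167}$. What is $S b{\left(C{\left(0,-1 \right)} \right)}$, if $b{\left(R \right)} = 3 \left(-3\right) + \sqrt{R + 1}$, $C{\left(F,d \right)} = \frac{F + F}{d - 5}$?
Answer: $- \frac{8}{191} \approx -0.041885$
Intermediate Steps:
$C{\left(F,d \right)} = \frac{2 F}{-5 + d}$
$b{\left(R \right)} = -9 + \sqrt{1 + R}$
$S = \frac{1}{191} \approx 0.0052356$
$S b{\left(C{\left(0,-1 \right)} \right)} = \frac{-9 + \sqrt{1 + 2 \cdot 0 \frac{1}{-5 - 1}}}{191} = \frac{-9 + \sqrt{1 + 2 \cdot 0 \frac{1}{-6}}}{191} = \frac{-9 + \sqrt{1 + 2 \cdot 0 \left(- \frac{1}{6}\right)}}{191} = \frac{-9 + \sqrt{1 + 0}}{191} = \frac{-9 + \sqrt{1}}{191} = \frac{-9 + 1}{191} = \frac{1}{191} \left(-8\right) = - \frac{8}{191}$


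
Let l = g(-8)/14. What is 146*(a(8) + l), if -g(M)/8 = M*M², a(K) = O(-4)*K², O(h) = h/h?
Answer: 364416/7 ≈ 52059.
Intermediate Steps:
O(h) = 1
a(K) = K² (a(K) = 1*K² = K²)
g(M) = -8*M³ (g(M) = -8*M*M² = -8*M³)
l = 2048/7 (l = -8*(-8)³/14 = -8*(-512)*(1/14) = 4096*(1/14) = 2048/7 ≈ 292.57)
146*(a(8) + l) = 146*(8² + 2048/7) = 146*(64 + 2048/7) = 146*(2496/7) = 364416/7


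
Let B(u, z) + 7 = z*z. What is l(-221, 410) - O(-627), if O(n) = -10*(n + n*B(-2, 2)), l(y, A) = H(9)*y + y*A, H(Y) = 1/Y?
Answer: -702851/9 ≈ -78095.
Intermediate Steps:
B(u, z) = -7 + z² (B(u, z) = -7 + z*z = -7 + z²)
l(y, A) = y/9 + A*y (l(y, A) = y/9 + y*A = y/9 + A*y)
O(n) = 20*n (O(n) = -10*(n + n*(-7 + 2²)) = -10*(n + n*(-7 + 4)) = -10*(n + n*(-3)) = -10*(n - 3*n) = -(-20)*n = 20*n)
l(-221, 410) - O(-627) = -221*(⅑ + 410) - 20*(-627) = -221*3691/9 - 1*(-12540) = -815711/9 + 12540 = -702851/9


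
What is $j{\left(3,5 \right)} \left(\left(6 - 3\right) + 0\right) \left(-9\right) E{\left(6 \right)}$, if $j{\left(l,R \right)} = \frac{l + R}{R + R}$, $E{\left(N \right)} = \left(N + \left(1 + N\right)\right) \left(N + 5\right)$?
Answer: $- \frac{15444}{5} \approx -3088.8$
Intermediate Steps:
$E{\left(N \right)} = \left(1 + 2 N\right) \left(5 + N\right)$
$j{\left(l,R \right)} = \frac{R + l}{2 R}$
$j{\left(3,5 \right)} \left(\left(6 - 3\right) + 0\right) \left(-9\right) E{\left(6 \right)} = \frac{5 + 3}{2 \cdot 5} \left(\left(6 - 3\right) + 0\right) \left(-9\right) \left(5 + 2 \cdot 6^{2} + 11 \cdot 6\right) = \frac{1}{2} \cdot \frac{1}{5} \cdot 8 \left(3 + 0\right) \left(-9\right) \left(5 + 2 \cdot 36 + 66\right) = \frac{4}{5} \cdot 3 \left(-9\right) \left(5 + 72 + 66\right) = \frac{12}{5} \left(-9\right) 143 = \left(- \frac{108}{5}\right) 143 = - \frac{15444}{5}$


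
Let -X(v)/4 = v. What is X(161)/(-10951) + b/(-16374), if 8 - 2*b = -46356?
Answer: -121660613/89655837 ≈ -1.3570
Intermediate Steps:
b = 23182 (b = 4 - ½*(-46356) = 4 + 23178 = 23182)
X(v) = -4*v
X(161)/(-10951) + b/(-16374) = -4*161/(-10951) + 23182/(-16374) = -644*(-1/10951) + 23182*(-1/16374) = 644/10951 - 11591/8187 = -121660613/89655837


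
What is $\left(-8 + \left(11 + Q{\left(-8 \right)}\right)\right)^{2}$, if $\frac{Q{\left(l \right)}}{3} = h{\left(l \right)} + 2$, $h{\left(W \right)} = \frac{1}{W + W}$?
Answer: $\frac{19881}{256} \approx 77.66$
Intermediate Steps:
$h{\left(W \right)} = \frac{1}{2 W}$
$Q{\left(l \right)} = 6 + \frac{3}{2 l}$ ($Q{\left(l \right)} = 3 \left(\frac{1}{2 l} + 2\right) = 3 \left(2 + \frac{1}{2 l}\right) = 6 + \frac{3}{2 l}$)
$\left(-8 + \left(11 + Q{\left(-8 \right)}\right)\right)^{2} = \left(-8 + \left(11 + \left(6 + \frac{3}{2 \left(-8\right)}\right)\right)\right)^{2} = \left(-8 + \left(11 + \left(6 + \frac{3}{2} \left(- \frac{1}{8}\right)\right)\right)\right)^{2} = \left(-8 + \left(11 + \left(6 - \frac{3}{16}\right)\right)\right)^{2} = \left(-8 + \left(11 + \frac{93}{16}\right)\right)^{2} = \left(-8 + \frac{269}{16}\right)^{2} = \left(\frac{141}{16}\right)^{2} = \frac{19881}{256}$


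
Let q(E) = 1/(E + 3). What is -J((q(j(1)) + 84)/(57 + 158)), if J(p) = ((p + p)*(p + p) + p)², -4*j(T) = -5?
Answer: -180538349839936/178463548950625 ≈ -1.0116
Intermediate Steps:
j(T) = 5/4 (j(T) = -¼*(-5) = 5/4)
q(E) = 1/(3 + E)
J(p) = (p + 4*p²)² (J(p) = ((2*p)*(2*p) + p)² = (4*p² + p)² = (p + 4*p²)²)
-J((q(j(1)) + 84)/(57 + 158)) = -((1/(3 + 5/4) + 84)/(57 + 158))²*(1 + 4*((1/(3 + 5/4) + 84)/(57 + 158)))² = -((1/(17/4) + 84)/215)²*(1 + 4*((1/(17/4) + 84)/215))² = -((4/17 + 84)*(1/215))²*(1 + 4*((4/17 + 84)*(1/215)))² = -((1432/17)*(1/215))²*(1 + 4*((1432/17)*(1/215)))² = -(1432/3655)²*(1 + 4*(1432/3655))² = -2050624*(1 + 5728/3655)²/13359025 = -2050624*(9383/3655)²/13359025 = -2050624*88040689/(13359025*13359025) = -1*180538349839936/178463548950625 = -180538349839936/178463548950625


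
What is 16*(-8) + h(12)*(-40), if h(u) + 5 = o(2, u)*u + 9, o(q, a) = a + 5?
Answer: -8448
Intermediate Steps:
o(q, a) = 5 + a
h(u) = 4 + u*(5 + u) (h(u) = -5 + ((5 + u)*u + 9) = -5 + (u*(5 + u) + 9) = -5 + (9 + u*(5 + u)) = 4 + u*(5 + u))
16*(-8) + h(12)*(-40) = 16*(-8) + (4 + 12*(5 + 12))*(-40) = -128 + (4 + 12*17)*(-40) = -128 + (4 + 204)*(-40) = -128 + 208*(-40) = -128 - 8320 = -8448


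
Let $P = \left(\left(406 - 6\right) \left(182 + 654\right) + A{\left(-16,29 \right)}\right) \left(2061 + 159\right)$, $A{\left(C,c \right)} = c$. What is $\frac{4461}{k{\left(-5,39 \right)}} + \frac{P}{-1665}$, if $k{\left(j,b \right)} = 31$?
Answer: $- \frac{41455813}{93} \approx -4.4576 \cdot 10^{5}$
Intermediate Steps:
$P = 742432380$ ($P = \left(\left(406 - 6\right) \left(182 + 654\right) + 29\right) \left(2061 + 159\right) = \left(400 \cdot 836 + 29\right) 2220 = \left(334400 + 29\right) 2220 = 334429 \cdot 2220 = 742432380$)
$\frac{4461}{k{\left(-5,39 \right)}} + \frac{P}{-1665} = \frac{4461}{31} + \frac{742432380}{-1665} = 4461 \cdot \frac{1}{31} + 742432380 \left(- \frac{1}{1665}\right) = \frac{4461}{31} - \frac{1337716}{3} = - \frac{41455813}{93}$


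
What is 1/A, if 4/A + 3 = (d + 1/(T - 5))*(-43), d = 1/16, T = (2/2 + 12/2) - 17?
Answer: -677/960 ≈ -0.70521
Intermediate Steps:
T = -10 (T = (2*(1/2) + 12*(1/2)) - 17 = (1 + 6) - 17 = 7 - 17 = -10)
d = 1/16 ≈ 0.062500
A = -960/677 (A = 4/(-3 + (1/16 + 1/(-10 - 5))*(-43)) = 4/(-3 + (1/16 + 1/(-15))*(-43)) = 4/(-3 + (1/16 - 1/15)*(-43)) = 4/(-3 - 1/240*(-43)) = 4/(-3 + 43/240) = 4/(-677/240) = 4*(-240/677) = -960/677 ≈ -1.4180)
1/A = 1/(-960/677) = -677/960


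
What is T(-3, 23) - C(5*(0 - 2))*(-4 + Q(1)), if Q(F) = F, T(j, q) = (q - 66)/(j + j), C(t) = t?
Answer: -137/6 ≈ -22.833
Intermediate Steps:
T(j, q) = (-66 + q)/(2*j) (T(j, q) = (-66 + q)/((2*j)) = (-66 + q)*(1/(2*j)) = (-66 + q)/(2*j))
T(-3, 23) - C(5*(0 - 2))*(-4 + Q(1)) = (½)*(-66 + 23)/(-3) - 5*(0 - 2)*(-4 + 1) = (½)*(-⅓)*(-43) - 5*(-2)*(-3) = 43/6 - (-10)*(-3) = 43/6 - 1*30 = 43/6 - 30 = -137/6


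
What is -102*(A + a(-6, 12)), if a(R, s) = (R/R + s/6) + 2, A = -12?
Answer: 714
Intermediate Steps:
a(R, s) = 3 + s/6 (a(R, s) = (1 + s*(⅙)) + 2 = (1 + s/6) + 2 = 3 + s/6)
-102*(A + a(-6, 12)) = -102*(-12 + (3 + (⅙)*12)) = -102*(-12 + (3 + 2)) = -102*(-12 + 5) = -102*(-7) = 714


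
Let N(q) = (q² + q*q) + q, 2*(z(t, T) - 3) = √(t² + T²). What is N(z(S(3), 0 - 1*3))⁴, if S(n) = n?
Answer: 21980241/4 + 3885570*√2 ≈ 1.0990e+7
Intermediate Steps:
z(t, T) = 3 + √(T² + t²)/2 (z(t, T) = 3 + √(t² + T²)/2 = 3 + √(T² + t²)/2)
N(q) = q + 2*q² (N(q) = (q² + q²) + q = 2*q² + q = q + 2*q²)
N(z(S(3), 0 - 1*3))⁴ = ((3 + √((0 - 1*3)² + 3²)/2)*(1 + 2*(3 + √((0 - 1*3)² + 3²)/2)))⁴ = ((3 + √((0 - 3)² + 9)/2)*(1 + 2*(3 + √((0 - 3)² + 9)/2)))⁴ = ((3 + √((-3)² + 9)/2)*(1 + 2*(3 + √((-3)² + 9)/2)))⁴ = ((3 + √(9 + 9)/2)*(1 + 2*(3 + √(9 + 9)/2)))⁴ = ((3 + √18/2)*(1 + 2*(3 + √18/2)))⁴ = ((3 + (3*√2)/2)*(1 + 2*(3 + (3*√2)/2)))⁴ = ((3 + 3*√2/2)*(1 + 2*(3 + 3*√2/2)))⁴ = ((3 + 3*√2/2)*(1 + (6 + 3*√2)))⁴ = ((3 + 3*√2/2)*(7 + 3*√2))⁴ = (3 + 3*√2/2)⁴*(7 + 3*√2)⁴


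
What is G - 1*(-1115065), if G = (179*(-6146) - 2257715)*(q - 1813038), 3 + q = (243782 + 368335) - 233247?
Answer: 4815730773244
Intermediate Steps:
q = 378867 (q = -3 + ((243782 + 368335) - 233247) = -3 + (612117 - 233247) = -3 + 378870 = 378867)
G = 4815729658179 (G = (179*(-6146) - 2257715)*(378867 - 1813038) = (-1100134 - 2257715)*(-1434171) = -3357849*(-1434171) = 4815729658179)
G - 1*(-1115065) = 4815729658179 - 1*(-1115065) = 4815729658179 + 1115065 = 4815730773244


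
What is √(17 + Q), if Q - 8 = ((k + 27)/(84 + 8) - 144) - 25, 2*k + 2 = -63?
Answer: I*√1219322/92 ≈ 12.002*I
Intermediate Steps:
k = -65/2 (k = -1 + (½)*(-63) = -1 - 63/2 = -65/2 ≈ -32.500)
Q = -29635/184 (Q = 8 + (((-65/2 + 27)/(84 + 8) - 144) - 25) = 8 + ((-11/2/92 - 144) - 25) = 8 + ((-11/2*1/92 - 144) - 25) = 8 + ((-11/184 - 144) - 25) = 8 + (-26507/184 - 25) = 8 - 31107/184 = -29635/184 ≈ -161.06)
√(17 + Q) = √(17 - 29635/184) = √(-26507/184) = I*√1219322/92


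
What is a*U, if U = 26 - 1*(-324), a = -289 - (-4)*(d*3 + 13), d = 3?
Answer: -70350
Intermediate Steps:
a = -201 (a = -289 - (-4)*(3*3 + 13) = -289 - (-4)*(9 + 13) = -289 - (-4)*22 = -289 - 1*(-88) = -289 + 88 = -201)
U = 350 (U = 26 + 324 = 350)
a*U = -201*350 = -70350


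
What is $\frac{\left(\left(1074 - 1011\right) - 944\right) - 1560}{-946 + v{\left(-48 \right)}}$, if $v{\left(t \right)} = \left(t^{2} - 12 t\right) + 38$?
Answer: $- \frac{2441}{1972} \approx -1.2378$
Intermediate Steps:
$v{\left(t \right)} = 38 + t^{2} - 12 t$
$\frac{\left(\left(1074 - 1011\right) - 944\right) - 1560}{-946 + v{\left(-48 \right)}} = \frac{\left(\left(1074 - 1011\right) - 944\right) - 1560}{-946 + \left(38 + \left(-48\right)^{2} - -576\right)} = \frac{\left(63 - 944\right) - 1560}{-946 + \left(38 + 2304 + 576\right)} = \frac{-881 - 1560}{-946 + 2918} = - \frac{2441}{1972}$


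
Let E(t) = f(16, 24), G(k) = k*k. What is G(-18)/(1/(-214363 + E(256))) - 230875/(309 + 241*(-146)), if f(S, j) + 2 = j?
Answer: -2422084791593/34877 ≈ -6.9447e+7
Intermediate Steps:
G(k) = k²
f(S, j) = -2 + j
E(t) = 22 (E(t) = -2 + 24 = 22)
G(-18)/(1/(-214363 + E(256))) - 230875/(309 + 241*(-146)) = (-18)²/(1/(-214363 + 22)) - 230875/(309 + 241*(-146)) = 324/(1/(-214341)) - 230875/(309 - 35186) = 324/(-1/214341) - 230875/(-34877) = 324*(-214341) - 230875*(-1/34877) = -69446484 + 230875/34877 = -2422084791593/34877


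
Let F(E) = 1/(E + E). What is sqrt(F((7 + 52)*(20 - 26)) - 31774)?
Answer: I*sqrt(3981790761)/354 ≈ 178.25*I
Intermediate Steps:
F(E) = 1/(2*E)
sqrt(F((7 + 52)*(20 - 26)) - 31774) = sqrt(1/(2*(((7 + 52)*(20 - 26)))) - 31774) = sqrt(1/(2*((59*(-6)))) - 31774) = sqrt((1/2)/(-354) - 31774) = sqrt((1/2)*(-1/354) - 31774) = sqrt(-1/708 - 31774) = sqrt(-22495993/708) = I*sqrt(3981790761)/354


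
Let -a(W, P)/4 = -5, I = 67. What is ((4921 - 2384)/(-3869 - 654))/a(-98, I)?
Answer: -2537/90460 ≈ -0.028046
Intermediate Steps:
a(W, P) = 20 (a(W, P) = -4*(-5) = 20)
((4921 - 2384)/(-3869 - 654))/a(-98, I) = ((4921 - 2384)/(-3869 - 654))/20 = (2537/(-4523))*(1/20) = (2537*(-1/4523))*(1/20) = -2537/4523*1/20 = -2537/90460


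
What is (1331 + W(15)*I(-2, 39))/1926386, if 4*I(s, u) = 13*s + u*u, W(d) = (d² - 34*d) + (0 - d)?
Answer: -31/539 ≈ -0.057514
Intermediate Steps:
W(d) = d² - 35*d (W(d) = (d² - 34*d) - d = d² - 35*d)
I(s, u) = u²/4 + 13*s/4 (I(s, u) = (13*s + u*u)/4 = (13*s + u²)/4 = (u² + 13*s)/4 = u²/4 + 13*s/4)
(1331 + W(15)*I(-2, 39))/1926386 = (1331 + (15*(-35 + 15))*((¼)*39² + (13/4)*(-2)))/1926386 = (1331 + (15*(-20))*((¼)*1521 - 13/2))*(1/1926386) = (1331 - 300*(1521/4 - 13/2))*(1/1926386) = (1331 - 300*1495/4)*(1/1926386) = (1331 - 112125)*(1/1926386) = -110794*1/1926386 = -31/539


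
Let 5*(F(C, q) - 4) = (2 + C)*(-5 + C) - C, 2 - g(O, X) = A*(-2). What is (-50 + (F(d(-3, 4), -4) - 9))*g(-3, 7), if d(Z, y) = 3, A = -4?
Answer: 1728/5 ≈ 345.60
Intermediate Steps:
g(O, X) = -6 (g(O, X) = 2 - (-4)*(-2) = 2 - 1*8 = 2 - 8 = -6)
F(C, q) = 4 - C/5 + (-5 + C)*(2 + C)/5 (F(C, q) = 4 + ((2 + C)*(-5 + C) - C)/5 = 4 + ((-5 + C)*(2 + C) - C)/5 = 4 + (-C + (-5 + C)*(2 + C))/5 = 4 + (-C/5 + (-5 + C)*(2 + C)/5) = 4 - C/5 + (-5 + C)*(2 + C)/5)
(-50 + (F(d(-3, 4), -4) - 9))*g(-3, 7) = (-50 + ((2 - 4/5*3 + (1/5)*3**2) - 9))*(-6) = (-50 + ((2 - 12/5 + (1/5)*9) - 9))*(-6) = (-50 + ((2 - 12/5 + 9/5) - 9))*(-6) = (-50 + (7/5 - 9))*(-6) = (-50 - 38/5)*(-6) = -288/5*(-6) = 1728/5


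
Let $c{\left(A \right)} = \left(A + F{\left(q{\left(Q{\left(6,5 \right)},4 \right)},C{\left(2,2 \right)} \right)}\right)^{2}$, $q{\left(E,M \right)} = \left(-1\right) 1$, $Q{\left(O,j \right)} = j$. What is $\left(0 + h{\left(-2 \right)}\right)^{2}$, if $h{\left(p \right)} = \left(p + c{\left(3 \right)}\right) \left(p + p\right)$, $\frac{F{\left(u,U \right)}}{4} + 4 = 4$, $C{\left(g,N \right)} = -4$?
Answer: $784$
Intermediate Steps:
$q{\left(E,M \right)} = -1$
$F{\left(u,U \right)} = 0$ ($F{\left(u,U \right)} = -16 + 4 \cdot 4 = -16 + 16 = 0$)
$c{\left(A \right)} = A^{2}$ ($c{\left(A \right)} = \left(A + 0\right)^{2} = A^{2}$)
$h{\left(p \right)} = 2 p \left(9 + p\right)$ ($h{\left(p \right)} = \left(p + 3^{2}\right) \left(p + p\right) = \left(p + 9\right) 2 p = \left(9 + p\right) 2 p = 2 p \left(9 + p\right)$)
$\left(0 + h{\left(-2 \right)}\right)^{2} = \left(0 + 2 \left(-2\right) \left(9 - 2\right)\right)^{2} = \left(0 + 2 \left(-2\right) 7\right)^{2} = \left(0 - 28\right)^{2} = \left(-28\right)^{2} = 784$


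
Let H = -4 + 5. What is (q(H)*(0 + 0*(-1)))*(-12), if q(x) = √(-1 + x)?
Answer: 0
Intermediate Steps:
H = 1
(q(H)*(0 + 0*(-1)))*(-12) = (√(-1 + 1)*(0 + 0*(-1)))*(-12) = (√0*(0 + 0))*(-12) = (0*0)*(-12) = 0*(-12) = 0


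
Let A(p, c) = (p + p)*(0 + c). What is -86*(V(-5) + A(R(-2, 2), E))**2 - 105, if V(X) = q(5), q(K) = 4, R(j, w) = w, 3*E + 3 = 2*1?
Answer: -6449/9 ≈ -716.56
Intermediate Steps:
E = -1/3 (E = -1 + (2*1)/3 = -1 + (1/3)*2 = -1 + 2/3 = -1/3 ≈ -0.33333)
V(X) = 4
A(p, c) = 2*c*p (A(p, c) = (2*p)*c = 2*c*p)
-86*(V(-5) + A(R(-2, 2), E))**2 - 105 = -86*(4 + 2*(-1/3)*2)**2 - 105 = -86*(4 - 4/3)**2 - 105 = -86*(8/3)**2 - 105 = -86*64/9 - 105 = -5504/9 - 105 = -6449/9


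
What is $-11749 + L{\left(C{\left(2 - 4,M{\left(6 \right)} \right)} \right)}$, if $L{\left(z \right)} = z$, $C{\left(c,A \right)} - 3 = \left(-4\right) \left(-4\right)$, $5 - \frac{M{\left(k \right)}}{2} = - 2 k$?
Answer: $-11730$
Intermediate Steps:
$M{\left(k \right)} = 10 + 4 k$ ($M{\left(k \right)} = 10 - 2 \left(- 2 k\right) = 10 + 4 k$)
$C{\left(c,A \right)} = 19$ ($C{\left(c,A \right)} = 3 - -16 = 3 + 16 = 19$)
$-11749 + L{\left(C{\left(2 - 4,M{\left(6 \right)} \right)} \right)} = -11749 + 19 = -11730$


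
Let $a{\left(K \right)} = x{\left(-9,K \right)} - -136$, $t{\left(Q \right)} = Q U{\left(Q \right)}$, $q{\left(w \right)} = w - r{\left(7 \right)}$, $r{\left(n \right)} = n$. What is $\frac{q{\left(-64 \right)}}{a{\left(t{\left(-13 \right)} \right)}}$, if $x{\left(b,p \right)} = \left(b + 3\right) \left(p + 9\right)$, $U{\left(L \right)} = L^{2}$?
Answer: $- \frac{71}{13264} \approx -0.0053528$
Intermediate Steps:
$q{\left(w \right)} = -7 + w$ ($q{\left(w \right)} = w - 7 = -7 + w$)
$t{\left(Q \right)} = Q^{3}$ ($t{\left(Q \right)} = Q Q^{2} = Q^{3}$)
$x{\left(b,p \right)} = \left(3 + b\right) \left(9 + p\right)$
$a{\left(K \right)} = 82 - 6 K$ ($a{\left(K \right)} = \left(27 + 3 K + 9 \left(-9\right) - 9 K\right) - -136 = \left(27 + 3 K - 81 - 9 K\right) + 136 = \left(-54 - 6 K\right) + 136 = 82 - 6 K$)
$\frac{q{\left(-64 \right)}}{a{\left(t{\left(-13 \right)} \right)}} = \frac{-7 - 64}{82 - 6 \left(-13\right)^{3}} = - \frac{71}{82 - -13182} = - \frac{71}{82 + 13182} = - \frac{71}{13264}$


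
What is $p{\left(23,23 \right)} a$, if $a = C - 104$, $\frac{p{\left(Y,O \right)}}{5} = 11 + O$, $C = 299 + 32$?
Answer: $38590$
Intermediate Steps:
$C = 331$
$p{\left(Y,O \right)} = 55 + 5 O$ ($p{\left(Y,O \right)} = 5 \left(11 + O\right) = 55 + 5 O$)
$a = 227$ ($a = 331 - 104 = 227$)
$p{\left(23,23 \right)} a = \left(55 + 5 \cdot 23\right) 227 = \left(55 + 115\right) 227 = 170 \cdot 227 = 38590$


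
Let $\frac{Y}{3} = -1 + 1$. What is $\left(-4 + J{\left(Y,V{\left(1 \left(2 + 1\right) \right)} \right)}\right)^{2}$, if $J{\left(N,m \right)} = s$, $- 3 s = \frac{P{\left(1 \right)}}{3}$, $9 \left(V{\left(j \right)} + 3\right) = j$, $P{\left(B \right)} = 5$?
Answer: $\frac{1681}{81} \approx 20.753$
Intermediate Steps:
$V{\left(j \right)} = -3 + \frac{j}{9}$
$Y = 0$ ($Y = 3 \left(-1 + 1\right) = 3 \cdot 0 = 0$)
$s = - \frac{5}{9}$ ($s = - \frac{5 \cdot \frac{1}{3}}{3} = \left(- \frac{1}{3}\right) \frac{5}{3} = - \frac{5}{9} \approx -0.55556$)
$J{\left(N,m \right)} = - \frac{5}{9}$
$\left(-4 + J{\left(Y,V{\left(1 \left(2 + 1\right) \right)} \right)}\right)^{2} = \left(-4 - \frac{5}{9}\right)^{2} = \left(- \frac{41}{9}\right)^{2} = \frac{1681}{81}$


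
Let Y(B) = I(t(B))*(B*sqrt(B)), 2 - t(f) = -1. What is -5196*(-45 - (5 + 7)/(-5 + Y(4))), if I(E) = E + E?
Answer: 10116612/43 ≈ 2.3527e+5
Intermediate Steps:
t(f) = 3 (t(f) = 2 - 1*(-1) = 2 + 1 = 3)
I(E) = 2*E
Y(B) = 6*B**(3/2) (Y(B) = (2*3)*(B*sqrt(B)) = 6*B**(3/2))
-5196*(-45 - (5 + 7)/(-5 + Y(4))) = -5196*(-45 - (5 + 7)/(-5 + 6*4**(3/2))) = -5196*(-45 - 12/(-5 + 6*8)) = -5196*(-45 - 12/(-5 + 48)) = -5196*(-45 - 12/43) = -5196*(-1947/43) = 10116612/43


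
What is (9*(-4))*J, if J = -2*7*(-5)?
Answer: -2520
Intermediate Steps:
J = 70 (J = -14*(-5) = 70)
(9*(-4))*J = (9*(-4))*70 = -36*70 = -2520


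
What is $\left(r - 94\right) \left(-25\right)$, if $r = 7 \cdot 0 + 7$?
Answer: $2175$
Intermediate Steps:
$r = 7$ ($r = 0 + 7 = 7$)
$\left(r - 94\right) \left(-25\right) = \left(7 - 94\right) \left(-25\right) = \left(-87\right) \left(-25\right) = 2175$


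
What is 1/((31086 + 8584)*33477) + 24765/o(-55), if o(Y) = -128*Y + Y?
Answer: 51793271021/14608358490 ≈ 3.5455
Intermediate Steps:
o(Y) = -127*Y
1/((31086 + 8584)*33477) + 24765/o(-55) = 1/((31086 + 8584)*33477) + 24765/((-127*(-55))) = (1/33477)/39670 + 24765/6985 = (1/39670)*(1/33477) + 24765*(1/6985) = 1/1328032590 + 39/11 = 51793271021/14608358490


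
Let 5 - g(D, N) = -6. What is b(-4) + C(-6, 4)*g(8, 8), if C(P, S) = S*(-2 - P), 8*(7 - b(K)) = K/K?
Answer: 1463/8 ≈ 182.88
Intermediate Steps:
g(D, N) = 11 (g(D, N) = 5 - 1*(-6) = 5 + 6 = 11)
b(K) = 55/8 (b(K) = 7 - K/(8*K) = 7 - ⅛*1 = 7 - ⅛ = 55/8)
b(-4) + C(-6, 4)*g(8, 8) = 55/8 - 1*4*(2 - 6)*11 = 55/8 - 1*4*(-4)*11 = 55/8 + 16*11 = 55/8 + 176 = 1463/8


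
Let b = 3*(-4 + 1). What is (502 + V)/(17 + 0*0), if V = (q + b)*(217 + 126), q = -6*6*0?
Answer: -2585/17 ≈ -152.06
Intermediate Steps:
q = 0 (q = -36*0 = 0)
b = -9 (b = 3*(-3) = -9)
V = -3087 (V = (0 - 9)*(217 + 126) = -9*343 = -3087)
(502 + V)/(17 + 0*0) = (502 - 3087)/(17 + 0*0) = -2585/(17 + 0) = -2585/17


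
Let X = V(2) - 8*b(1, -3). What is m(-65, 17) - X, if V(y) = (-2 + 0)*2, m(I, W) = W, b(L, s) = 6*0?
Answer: 21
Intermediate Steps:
b(L, s) = 0
V(y) = -4 (V(y) = -2*2 = -4)
X = -4 (X = -4 - 8*0 = -4 + 0 = -4)
m(-65, 17) - X = 17 - 1*(-4) = 17 + 4 = 21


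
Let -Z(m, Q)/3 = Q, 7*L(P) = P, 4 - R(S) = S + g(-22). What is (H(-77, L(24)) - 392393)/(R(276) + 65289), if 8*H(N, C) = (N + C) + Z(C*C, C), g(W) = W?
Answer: -21974595/3642184 ≈ -6.0334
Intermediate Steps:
R(S) = 26 - S (R(S) = 4 - (S - 22) = 4 - (-22 + S) = 4 + (22 - S) = 26 - S)
L(P) = P/7
Z(m, Q) = -3*Q
H(N, C) = -C/4 + N/8 (H(N, C) = ((N + C) - 3*C)/8 = ((C + N) - 3*C)/8 = (N - 2*C)/8 = -C/4 + N/8)
(H(-77, L(24)) - 392393)/(R(276) + 65289) = ((-24/28 + (⅛)*(-77)) - 392393)/((26 - 1*276) + 65289) = ((-¼*24/7 - 77/8) - 392393)/((26 - 276) + 65289) = ((-6/7 - 77/8) - 392393)/(-250 + 65289) = (-587/56 - 392393)/65039 = -21974595/56*1/65039 = -21974595/3642184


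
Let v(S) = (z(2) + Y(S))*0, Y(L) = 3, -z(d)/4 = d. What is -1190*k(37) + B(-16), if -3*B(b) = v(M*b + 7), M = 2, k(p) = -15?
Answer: 17850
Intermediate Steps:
z(d) = -4*d
v(S) = 0 (v(S) = (-4*2 + 3)*0 = (-8 + 3)*0 = -5*0 = 0)
B(b) = 0 (B(b) = -⅓*0 = 0)
-1190*k(37) + B(-16) = -1190*(-15) + 0 = 17850 + 0 = 17850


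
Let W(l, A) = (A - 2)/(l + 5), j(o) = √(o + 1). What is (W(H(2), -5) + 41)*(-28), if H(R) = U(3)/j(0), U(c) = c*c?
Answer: -1134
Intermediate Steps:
j(o) = √(1 + o)
U(c) = c²
H(R) = 9 (H(R) = 3²/(√(1 + 0)) = 9/(√1) = 9/1 = 9*1 = 9)
W(l, A) = (-2 + A)/(5 + l)
(W(H(2), -5) + 41)*(-28) = ((-2 - 5)/(5 + 9) + 41)*(-28) = (-7/14 + 41)*(-28) = ((1/14)*(-7) + 41)*(-28) = (-½ + 41)*(-28) = (81/2)*(-28) = -1134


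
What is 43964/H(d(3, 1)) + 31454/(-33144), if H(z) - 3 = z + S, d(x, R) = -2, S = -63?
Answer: -364773241/513732 ≈ -710.05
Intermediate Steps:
H(z) = -60 + z (H(z) = 3 + (z - 63) = 3 + (-63 + z) = -60 + z)
43964/H(d(3, 1)) + 31454/(-33144) = 43964/(-60 - 2) + 31454/(-33144) = 43964/(-62) + 31454*(-1/33144) = 43964*(-1/62) - 15727/16572 = -21982/31 - 15727/16572 = -364773241/513732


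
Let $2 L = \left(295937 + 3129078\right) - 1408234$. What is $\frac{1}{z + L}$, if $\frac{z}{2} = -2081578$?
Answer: $- \frac{2}{6309531} \approx -3.1698 \cdot 10^{-7}$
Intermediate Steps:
$z = -4163156$ ($z = 2 \left(-2081578\right) = -4163156$)
$L = \frac{2016781}{2}$ ($L = \frac{\left(295937 + 3129078\right) - 1408234}{2} = \frac{3425015 - 1408234}{2} = \frac{1}{2} \cdot 2016781 = \frac{2016781}{2} \approx 1.0084 \cdot 10^{6}$)
$\frac{1}{z + L} = \frac{1}{-4163156 + \frac{2016781}{2}} = \frac{1}{- \frac{6309531}{2}} = - \frac{2}{6309531}$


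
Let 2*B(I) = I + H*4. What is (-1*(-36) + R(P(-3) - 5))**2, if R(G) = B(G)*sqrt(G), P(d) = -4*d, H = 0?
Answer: 5527/4 + 252*sqrt(7) ≈ 2048.5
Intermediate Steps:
B(I) = I/2 (B(I) = (I + 0*4)/2 = (I + 0)/2 = I/2)
R(G) = G**(3/2)/2 (R(G) = (G/2)*sqrt(G) = G**(3/2)/2)
(-1*(-36) + R(P(-3) - 5))**2 = (-1*(-36) + (-4*(-3) - 5)**(3/2)/2)**2 = (36 + (12 - 5)**(3/2)/2)**2 = (36 + 7**(3/2)/2)**2 = (36 + (7*sqrt(7))/2)**2 = (36 + 7*sqrt(7)/2)**2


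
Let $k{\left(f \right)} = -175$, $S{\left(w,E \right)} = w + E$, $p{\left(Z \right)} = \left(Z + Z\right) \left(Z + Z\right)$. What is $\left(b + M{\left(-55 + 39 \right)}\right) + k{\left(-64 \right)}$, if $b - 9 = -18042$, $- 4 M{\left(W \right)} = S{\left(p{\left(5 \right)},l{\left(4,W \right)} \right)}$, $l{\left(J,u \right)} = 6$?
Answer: $- \frac{36469}{2} \approx -18235.0$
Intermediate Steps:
$p{\left(Z \right)} = 4 Z^{2}$ ($p{\left(Z \right)} = 2 Z 2 Z = 4 Z^{2}$)
$S{\left(w,E \right)} = E + w$
$M{\left(W \right)} = - \frac{53}{2}$ ($M{\left(W \right)} = - \frac{6 + 4 \cdot 5^{2}}{4} = - \frac{6 + 4 \cdot 25}{4} = - \frac{6 + 100}{4} = \left(- \frac{1}{4}\right) 106 = - \frac{53}{2}$)
$b = -18033$ ($b = 9 - 18042 = -18033$)
$\left(b + M{\left(-55 + 39 \right)}\right) + k{\left(-64 \right)} = \left(-18033 - \frac{53}{2}\right) - 175 = - \frac{36119}{2} - 175 = - \frac{36469}{2}$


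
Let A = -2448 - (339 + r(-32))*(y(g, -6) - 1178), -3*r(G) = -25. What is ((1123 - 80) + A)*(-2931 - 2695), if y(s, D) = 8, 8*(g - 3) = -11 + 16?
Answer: -2278389350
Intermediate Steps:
g = 29/8 (g = 3 + (-11 + 16)/8 = 3 + (⅛)*5 = 3 + 5/8 = 29/8 ≈ 3.6250)
r(G) = 25/3 (r(G) = -⅓*(-25) = 25/3)
A = 403932 (A = -2448 - (339 + 25/3)*(8 - 1178) = -2448 - 1042*(-1170)/3 = -2448 - 1*(-406380) = -2448 + 406380 = 403932)
((1123 - 80) + A)*(-2931 - 2695) = ((1123 - 80) + 403932)*(-2931 - 2695) = (1043 + 403932)*(-5626) = 404975*(-5626) = -2278389350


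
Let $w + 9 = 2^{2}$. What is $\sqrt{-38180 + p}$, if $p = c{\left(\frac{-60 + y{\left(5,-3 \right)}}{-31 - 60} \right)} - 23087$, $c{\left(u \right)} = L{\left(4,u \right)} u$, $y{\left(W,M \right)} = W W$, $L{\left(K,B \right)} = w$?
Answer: $\frac{4 i \sqrt{647153}}{13} \approx 247.53 i$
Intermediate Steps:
$w = -5$ ($w = -9 + 2^{2} = -9 + 4 = -5$)
$L{\left(K,B \right)} = -5$
$y{\left(W,M \right)} = W^{2}$
$c{\left(u \right)} = - 5 u$
$p = - \frac{300156}{13}$ ($p = - 5 \frac{-60 + 5^{2}}{-31 - 60} - 23087 = - 5 \frac{-60 + 25}{-91} - 23087 = - 5 \left(\left(-35\right) \left(- \frac{1}{91}\right)\right) - 23087 = \left(-5\right) \frac{5}{13} - 23087 = - \frac{25}{13} - 23087 = - \frac{300156}{13} \approx -23089.0$)
$\sqrt{-38180 + p} = \sqrt{-38180 - \frac{300156}{13}} = \sqrt{- \frac{796496}{13}} = \frac{4 i \sqrt{647153}}{13}$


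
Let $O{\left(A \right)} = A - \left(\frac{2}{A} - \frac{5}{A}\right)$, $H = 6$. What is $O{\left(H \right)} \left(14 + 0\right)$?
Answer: $91$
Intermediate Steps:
$O{\left(A \right)} = A + \frac{3}{A}$ ($O{\left(A \right)} = A - - \frac{3}{A} = A + \frac{3}{A}$)
$O{\left(H \right)} \left(14 + 0\right) = \left(6 + \frac{3}{6}\right) \left(14 + 0\right) = \left(6 + 3 \cdot \frac{1}{6}\right) 14 = \left(6 + \frac{1}{2}\right) 14 = \frac{13}{2} \cdot 14 = 91$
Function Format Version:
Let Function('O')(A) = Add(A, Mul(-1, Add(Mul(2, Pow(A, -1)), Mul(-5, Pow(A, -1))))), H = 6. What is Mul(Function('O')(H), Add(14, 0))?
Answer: 91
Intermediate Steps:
Function('O')(A) = Add(A, Mul(3, Pow(A, -1))) (Function('O')(A) = Add(A, Mul(-1, Mul(-3, Pow(A, -1)))) = Add(A, Mul(3, Pow(A, -1))))
Mul(Function('O')(H), Add(14, 0)) = Mul(Add(6, Mul(3, Pow(6, -1))), Add(14, 0)) = Mul(Add(6, Mul(3, Rational(1, 6))), 14) = Mul(Add(6, Rational(1, 2)), 14) = Mul(Rational(13, 2), 14) = 91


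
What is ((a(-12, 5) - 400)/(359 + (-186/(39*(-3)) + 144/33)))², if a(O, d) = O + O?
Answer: 33086154816/24512599225 ≈ 1.3498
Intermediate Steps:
a(O, d) = 2*O
((a(-12, 5) - 400)/(359 + (-186/(39*(-3)) + 144/33)))² = ((2*(-12) - 400)/(359 + (-186/(39*(-3)) + 144/33)))² = ((-24 - 400)/(359 + (-186/(-117) + 144*(1/33))))² = (-424/(359 + (-186*(-1/117) + 48/11)))² = (-424/(359 + (62/39 + 48/11)))² = (-424/(359 + 2554/429))² = (-424/156565/429)² = (-424*429/156565)² = (-181896/156565)² = 33086154816/24512599225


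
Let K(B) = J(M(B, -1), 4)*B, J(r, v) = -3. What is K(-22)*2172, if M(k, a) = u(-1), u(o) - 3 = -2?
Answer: 143352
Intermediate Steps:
u(o) = 1 (u(o) = 3 - 2 = 1)
M(k, a) = 1
K(B) = -3*B
K(-22)*2172 = -3*(-22)*2172 = 66*2172 = 143352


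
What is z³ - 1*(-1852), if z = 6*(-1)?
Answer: 1636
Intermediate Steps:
z = -6
z³ - 1*(-1852) = (-6)³ - 1*(-1852) = -216 + 1852 = 1636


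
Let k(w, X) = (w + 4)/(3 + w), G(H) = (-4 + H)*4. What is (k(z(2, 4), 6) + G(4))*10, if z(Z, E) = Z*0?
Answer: 40/3 ≈ 13.333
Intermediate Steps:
z(Z, E) = 0
G(H) = -16 + 4*H
k(w, X) = (4 + w)/(3 + w)
(k(z(2, 4), 6) + G(4))*10 = ((4 + 0)/(3 + 0) + (-16 + 4*4))*10 = (4/3 + (-16 + 16))*10 = ((⅓)*4 + 0)*10 = (4/3 + 0)*10 = (4/3)*10 = 40/3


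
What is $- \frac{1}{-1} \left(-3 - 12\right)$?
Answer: $-15$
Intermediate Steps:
$- \frac{1}{-1} \left(-3 - 12\right) = \left(-1\right) \left(-1\right) \left(-15\right) = 1 \left(-15\right) = -15$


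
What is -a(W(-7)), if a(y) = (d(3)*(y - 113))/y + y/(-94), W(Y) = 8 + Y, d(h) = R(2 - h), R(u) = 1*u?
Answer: -10527/94 ≈ -111.99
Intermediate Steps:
R(u) = u
d(h) = 2 - h
a(y) = -y/94 + (113 - y)/y (a(y) = ((2 - 1*3)*(y - 113))/y + y/(-94) = ((2 - 3)*(-113 + y))/y + y*(-1/94) = (-(-113 + y))/y - y/94 = (113 - y)/y - y/94 = -y/94 + (113 - y)/y)
-a(W(-7)) = -(-1 + 113/(8 - 7) - (8 - 7)/94) = -(-1 + 113/1 - 1/94*1) = -(-1 + 113*1 - 1/94) = -(-1 + 113 - 1/94) = -1*10527/94 = -10527/94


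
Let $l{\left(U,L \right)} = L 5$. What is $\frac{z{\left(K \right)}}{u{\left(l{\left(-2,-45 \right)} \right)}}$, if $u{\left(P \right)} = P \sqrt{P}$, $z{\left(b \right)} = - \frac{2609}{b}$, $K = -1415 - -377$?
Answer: $\frac{2609 i}{3503250} \approx 0.00074474 i$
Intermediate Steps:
$l{\left(U,L \right)} = 5 L$
$K = -1038$ ($K = -1415 + 377 = -1038$)
$u{\left(P \right)} = P^{\frac{3}{2}}$
$\frac{z{\left(K \right)}}{u{\left(l{\left(-2,-45 \right)} \right)}} = \frac{\left(-2609\right) \frac{1}{-1038}}{\left(5 \left(-45\right)\right)^{\frac{3}{2}}} = \frac{\left(-2609\right) \left(- \frac{1}{1038}\right)}{\left(-225\right)^{\frac{3}{2}}} = \frac{2609}{1038 \left(- 3375 i\right)} = \frac{2609 \frac{i}{3375}}{1038} = \frac{2609 i}{3503250}$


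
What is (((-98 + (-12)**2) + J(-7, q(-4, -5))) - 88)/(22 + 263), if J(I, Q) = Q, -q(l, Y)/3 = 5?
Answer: -1/5 ≈ -0.20000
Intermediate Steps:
q(l, Y) = -15 (q(l, Y) = -3*5 = -15)
(((-98 + (-12)**2) + J(-7, q(-4, -5))) - 88)/(22 + 263) = (((-98 + (-12)**2) - 15) - 88)/(22 + 263) = (((-98 + 144) - 15) - 88)/285 = ((46 - 15) - 88)*(1/285) = (31 - 88)*(1/285) = -57*1/285 = -1/5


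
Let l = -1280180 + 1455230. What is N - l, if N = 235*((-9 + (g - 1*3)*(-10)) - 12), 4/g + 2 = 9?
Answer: -1219945/7 ≈ -1.7428e+5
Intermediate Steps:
g = 4/7 (g = 4/(-2 + 9) = 4/7 ≈ 0.57143)
N = 5405/7 (N = 235*((-9 + (4/7 - 1*3)*(-10)) - 12) = 235*((-9 + (4/7 - 3)*(-10)) - 12) = 235*((-9 - 17/7*(-10)) - 12) = 235*((-9 + 170/7) - 12) = 235*(107/7 - 12) = 235*(23/7) = 5405/7 ≈ 772.14)
l = 175050
N - l = 5405/7 - 1*175050 = 5405/7 - 175050 = -1219945/7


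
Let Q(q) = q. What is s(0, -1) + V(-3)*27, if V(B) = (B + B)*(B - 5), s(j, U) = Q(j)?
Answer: 1296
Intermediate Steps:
s(j, U) = j
V(B) = 2*B*(-5 + B) (V(B) = (2*B)*(-5 + B) = 2*B*(-5 + B))
s(0, -1) + V(-3)*27 = 0 + (2*(-3)*(-5 - 3))*27 = 0 + (2*(-3)*(-8))*27 = 0 + 48*27 = 0 + 1296 = 1296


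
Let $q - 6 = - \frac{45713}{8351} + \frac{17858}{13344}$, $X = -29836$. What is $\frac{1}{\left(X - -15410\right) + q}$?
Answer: $- \frac{55717872}{803682145297} \approx -6.9328 \cdot 10^{-5}$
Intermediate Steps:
$q = \frac{103876175}{55717872}$ ($q = 6 + \left(- \frac{45713}{8351} + \frac{17858}{13344}\right) = 6 + \left(\left(-45713\right) \frac{1}{8351} + 17858 \cdot \frac{1}{13344}\right) = 6 + \left(- \frac{45713}{8351} + \frac{8929}{6672}\right) = 6 - \frac{230431057}{55717872} = \frac{103876175}{55717872} \approx 1.8643$)
$\frac{1}{\left(X - -15410\right) + q} = \frac{1}{\left(-29836 - -15410\right) + \frac{103876175}{55717872}} = \frac{1}{\left(-29836 + 15410\right) + \frac{103876175}{55717872}} = \frac{1}{-14426 + \frac{103876175}{55717872}} = \frac{1}{- \frac{803682145297}{55717872}} = - \frac{55717872}{803682145297}$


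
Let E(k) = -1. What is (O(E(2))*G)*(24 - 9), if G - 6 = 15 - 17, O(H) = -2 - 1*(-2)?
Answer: 0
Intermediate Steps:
O(H) = 0 (O(H) = -2 + 2 = 0)
G = 4 (G = 6 + (15 - 17) = 6 - 2 = 4)
(O(E(2))*G)*(24 - 9) = (0*4)*(24 - 9) = 0*15 = 0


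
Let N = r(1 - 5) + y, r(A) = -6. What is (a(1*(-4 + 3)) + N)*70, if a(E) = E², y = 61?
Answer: 3920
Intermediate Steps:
N = 55 (N = -6 + 61 = 55)
(a(1*(-4 + 3)) + N)*70 = ((1*(-4 + 3))² + 55)*70 = ((1*(-1))² + 55)*70 = ((-1)² + 55)*70 = (1 + 55)*70 = 56*70 = 3920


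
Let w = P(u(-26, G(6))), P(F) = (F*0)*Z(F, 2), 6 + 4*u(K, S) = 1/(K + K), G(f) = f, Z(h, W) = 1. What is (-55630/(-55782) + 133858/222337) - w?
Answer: 9917737133/6201201267 ≈ 1.5993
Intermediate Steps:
u(K, S) = -3/2 + 1/(8*K) (u(K, S) = -3/2 + 1/(4*(K + K)) = -3/2 + 1/(4*((2*K))) = -3/2 + (1/(2*K))/4 = -3/2 + 1/(8*K))
P(F) = 0 (P(F) = (F*0)*1 = 0*1 = 0)
w = 0
(-55630/(-55782) + 133858/222337) - w = (-55630/(-55782) + 133858/222337) - 1*0 = (-55630*(-1/55782) + 133858*(1/222337)) + 0 = (27815/27891 + 133858/222337) + 0 = 9917737133/6201201267 + 0 = 9917737133/6201201267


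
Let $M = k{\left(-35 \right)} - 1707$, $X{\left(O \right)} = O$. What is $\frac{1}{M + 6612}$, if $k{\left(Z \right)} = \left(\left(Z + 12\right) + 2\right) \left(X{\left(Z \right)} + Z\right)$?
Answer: $\frac{1}{6375} \approx 0.00015686$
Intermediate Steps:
$k{\left(Z \right)} = 2 Z \left(14 + Z\right)$ ($k{\left(Z \right)} = \left(\left(Z + 12\right) + 2\right) \left(Z + Z\right) = \left(\left(12 + Z\right) + 2\right) 2 Z = \left(14 + Z\right) 2 Z = 2 Z \left(14 + Z\right)$)
$M = -237$ ($M = 2 \left(-35\right) \left(14 - 35\right) - 1707 = 2 \left(-35\right) \left(-21\right) - 1707 = 1470 - 1707 = -237$)
$\frac{1}{M + 6612} = \frac{1}{-237 + 6612} = \frac{1}{6375}$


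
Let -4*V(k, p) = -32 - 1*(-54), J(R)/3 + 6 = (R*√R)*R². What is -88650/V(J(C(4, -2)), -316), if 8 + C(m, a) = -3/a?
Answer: 177300/11 ≈ 16118.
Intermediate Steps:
C(m, a) = -8 - 3/a
J(R) = -18 + 3*R^(7/2) (J(R) = -18 + 3*((R*√R)*R²) = -18 + 3*(R^(3/2)*R²) = -18 + 3*R^(7/2))
V(k, p) = -11/2 (V(k, p) = -(-32 - 1*(-54))/4 = -(-32 + 54)/4 = -¼*22 = -11/2)
-88650/V(J(C(4, -2)), -316) = -88650/(-11/2) = -88650*(-2/11) = 177300/11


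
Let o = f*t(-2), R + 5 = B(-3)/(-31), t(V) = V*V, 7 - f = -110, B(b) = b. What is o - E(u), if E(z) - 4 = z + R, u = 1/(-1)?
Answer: 14567/31 ≈ 469.90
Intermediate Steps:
f = 117 (f = 7 - 1*(-110) = 7 + 110 = 117)
t(V) = V**2
u = -1
R = -152/31 (R = -5 - 3/(-31) = -5 - 3*(-1/31) = -5 + 3/31 = -152/31 ≈ -4.9032)
E(z) = -28/31 + z (E(z) = 4 + (z - 152/31) = 4 + (-152/31 + z) = -28/31 + z)
o = 468 (o = 117*(-2)**2 = 117*4 = 468)
o - E(u) = 468 - (-28/31 - 1) = 468 - 1*(-59/31) = 468 + 59/31 = 14567/31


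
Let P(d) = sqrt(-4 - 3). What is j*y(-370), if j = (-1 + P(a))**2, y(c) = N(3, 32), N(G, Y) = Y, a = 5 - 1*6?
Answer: 32*(1 - I*sqrt(7))**2 ≈ -192.0 - 169.33*I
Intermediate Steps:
a = -1 (a = 5 - 6 = -1)
y(c) = 32
P(d) = I*sqrt(7) (P(d) = sqrt(-7) = I*sqrt(7))
j = (-1 + I*sqrt(7))**2 ≈ -6.0 - 5.2915*I
j*y(-370) = (1 - I*sqrt(7))**2*32 = 32*(1 - I*sqrt(7))**2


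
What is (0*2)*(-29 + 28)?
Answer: 0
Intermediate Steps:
(0*2)*(-29 + 28) = 0*(-1) = 0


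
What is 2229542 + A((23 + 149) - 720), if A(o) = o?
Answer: 2228994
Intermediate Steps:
2229542 + A((23 + 149) - 720) = 2229542 + ((23 + 149) - 720) = 2229542 + (172 - 720) = 2229542 - 548 = 2228994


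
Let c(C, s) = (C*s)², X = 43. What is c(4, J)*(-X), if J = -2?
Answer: -2752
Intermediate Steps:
c(C, s) = C²*s²
c(4, J)*(-X) = (4²*(-2)²)*(-1*43) = (16*4)*(-43) = 64*(-43) = -2752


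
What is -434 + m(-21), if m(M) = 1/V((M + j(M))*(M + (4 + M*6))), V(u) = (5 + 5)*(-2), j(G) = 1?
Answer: -8681/20 ≈ -434.05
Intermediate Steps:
V(u) = -20 (V(u) = 10*(-2) = -20)
m(M) = -1/20 (m(M) = 1/(-20) = -1/20)
-434 + m(-21) = -434 - 1/20 = -8681/20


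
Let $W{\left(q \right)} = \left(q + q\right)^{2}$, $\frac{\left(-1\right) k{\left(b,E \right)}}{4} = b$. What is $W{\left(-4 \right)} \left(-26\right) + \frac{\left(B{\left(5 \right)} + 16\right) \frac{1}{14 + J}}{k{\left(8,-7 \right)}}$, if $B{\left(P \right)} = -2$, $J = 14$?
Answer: $- \frac{106497}{64} \approx -1664.0$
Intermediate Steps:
$k{\left(b,E \right)} = - 4 b$
$W{\left(q \right)} = 4 q^{2}$ ($W{\left(q \right)} = \left(2 q\right)^{2} = 4 q^{2}$)
$W{\left(-4 \right)} \left(-26\right) + \frac{\left(B{\left(5 \right)} + 16\right) \frac{1}{14 + J}}{k{\left(8,-7 \right)}} = 4 \left(-4\right)^{2} \left(-26\right) + \frac{\left(-2 + 16\right) \frac{1}{14 + 14}}{\left(-4\right) 8} = 4 \cdot 16 \left(-26\right) + \frac{14 \cdot \frac{1}{28}}{-32} = 64 \left(-26\right) + 14 \cdot \frac{1}{28} \left(- \frac{1}{32}\right) = -1664 + \frac{1}{2} \left(- \frac{1}{32}\right) = -1664 - \frac{1}{64} = - \frac{106497}{64}$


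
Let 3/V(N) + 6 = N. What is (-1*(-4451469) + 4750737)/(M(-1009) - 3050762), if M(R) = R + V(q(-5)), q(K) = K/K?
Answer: -7668505/2543143 ≈ -3.0154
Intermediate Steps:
q(K) = 1
V(N) = 3/(-6 + N)
M(R) = -⅗ + R (M(R) = R + 3/(-6 + 1) = R + 3/(-5) = R + 3*(-⅕) = R - ⅗ = -⅗ + R)
(-1*(-4451469) + 4750737)/(M(-1009) - 3050762) = (-1*(-4451469) + 4750737)/((-⅗ - 1009) - 3050762) = (4451469 + 4750737)/(-5048/5 - 3050762) = 9202206/(-15258858/5) = 9202206*(-5/15258858) = -7668505/2543143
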